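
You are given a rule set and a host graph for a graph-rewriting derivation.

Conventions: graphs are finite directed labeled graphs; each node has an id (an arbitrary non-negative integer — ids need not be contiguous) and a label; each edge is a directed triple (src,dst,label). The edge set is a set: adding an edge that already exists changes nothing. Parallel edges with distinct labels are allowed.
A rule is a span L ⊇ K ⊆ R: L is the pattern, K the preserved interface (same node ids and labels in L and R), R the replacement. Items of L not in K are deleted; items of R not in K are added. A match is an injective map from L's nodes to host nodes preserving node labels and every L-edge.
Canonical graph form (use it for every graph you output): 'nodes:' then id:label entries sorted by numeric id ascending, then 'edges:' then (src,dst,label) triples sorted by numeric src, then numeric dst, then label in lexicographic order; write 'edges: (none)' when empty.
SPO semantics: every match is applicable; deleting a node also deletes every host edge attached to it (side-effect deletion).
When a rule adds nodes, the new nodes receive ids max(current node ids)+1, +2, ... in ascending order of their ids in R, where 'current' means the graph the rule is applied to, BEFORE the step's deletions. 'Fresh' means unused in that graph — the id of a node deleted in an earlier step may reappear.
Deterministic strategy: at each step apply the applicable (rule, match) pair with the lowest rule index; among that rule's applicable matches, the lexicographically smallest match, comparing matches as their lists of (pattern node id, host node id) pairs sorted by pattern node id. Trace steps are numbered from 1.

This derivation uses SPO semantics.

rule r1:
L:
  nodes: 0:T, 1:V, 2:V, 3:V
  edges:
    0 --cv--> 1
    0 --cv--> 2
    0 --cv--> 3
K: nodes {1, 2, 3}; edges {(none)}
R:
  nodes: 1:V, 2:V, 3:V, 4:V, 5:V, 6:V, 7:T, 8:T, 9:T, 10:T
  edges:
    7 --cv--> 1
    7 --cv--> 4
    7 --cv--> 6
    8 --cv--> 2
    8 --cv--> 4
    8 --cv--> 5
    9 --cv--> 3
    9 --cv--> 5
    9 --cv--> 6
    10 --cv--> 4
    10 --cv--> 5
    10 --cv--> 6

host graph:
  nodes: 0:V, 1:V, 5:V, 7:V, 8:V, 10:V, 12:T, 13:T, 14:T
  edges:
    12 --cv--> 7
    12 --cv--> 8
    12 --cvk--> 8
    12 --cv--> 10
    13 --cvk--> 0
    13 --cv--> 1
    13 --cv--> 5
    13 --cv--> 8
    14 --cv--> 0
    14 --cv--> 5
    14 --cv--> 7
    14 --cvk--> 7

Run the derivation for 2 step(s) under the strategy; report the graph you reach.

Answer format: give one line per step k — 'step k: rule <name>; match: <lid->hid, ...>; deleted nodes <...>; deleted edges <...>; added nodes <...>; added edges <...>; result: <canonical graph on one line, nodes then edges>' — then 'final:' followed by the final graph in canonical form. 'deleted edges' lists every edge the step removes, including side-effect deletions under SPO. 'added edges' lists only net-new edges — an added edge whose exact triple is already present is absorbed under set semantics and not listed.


step 1: rule r1; match: 0->12, 1->7, 2->8, 3->10; deleted nodes 12; deleted edges (12,7,cv); (12,8,cv); (12,8,cvk); (12,10,cv); added nodes 15, 16, 17, 18, 19, 20, 21; added edges (18,7,cv); (18,15,cv); (18,17,cv); (19,8,cv); (19,15,cv); (19,16,cv); (20,10,cv); (20,16,cv); (20,17,cv); (21,15,cv); (21,16,cv); (21,17,cv); result: nodes: 0:V, 1:V, 5:V, 7:V, 8:V, 10:V, 13:T, 14:T, 15:V, 16:V, 17:V, 18:T, 19:T, 20:T, 21:T edges: (13,0,cvk); (13,1,cv); (13,5,cv); (13,8,cv); (14,0,cv); (14,5,cv); (14,7,cv); (14,7,cvk); (18,7,cv); (18,15,cv); (18,17,cv); (19,8,cv); (19,15,cv); (19,16,cv); (20,10,cv); (20,16,cv); (20,17,cv); (21,15,cv); (21,16,cv); (21,17,cv)
step 2: rule r1; match: 0->13, 1->1, 2->5, 3->8; deleted nodes 13; deleted edges (13,0,cvk); (13,1,cv); (13,5,cv); (13,8,cv); added nodes 22, 23, 24, 25, 26, 27, 28; added edges (25,1,cv); (25,22,cv); (25,24,cv); (26,5,cv); (26,22,cv); (26,23,cv); (27,8,cv); (27,23,cv); (27,24,cv); (28,22,cv); (28,23,cv); (28,24,cv); result: nodes: 0:V, 1:V, 5:V, 7:V, 8:V, 10:V, 14:T, 15:V, 16:V, 17:V, 18:T, 19:T, 20:T, 21:T, 22:V, 23:V, 24:V, 25:T, 26:T, 27:T, 28:T edges: (14,0,cv); (14,5,cv); (14,7,cv); (14,7,cvk); (18,7,cv); (18,15,cv); (18,17,cv); (19,8,cv); (19,15,cv); (19,16,cv); (20,10,cv); (20,16,cv); (20,17,cv); (21,15,cv); (21,16,cv); (21,17,cv); (25,1,cv); (25,22,cv); (25,24,cv); (26,5,cv); (26,22,cv); (26,23,cv); (27,8,cv); (27,23,cv); (27,24,cv); (28,22,cv); (28,23,cv); (28,24,cv)
final:
nodes: 0:V, 1:V, 5:V, 7:V, 8:V, 10:V, 14:T, 15:V, 16:V, 17:V, 18:T, 19:T, 20:T, 21:T, 22:V, 23:V, 24:V, 25:T, 26:T, 27:T, 28:T
edges: (14,0,cv); (14,5,cv); (14,7,cv); (14,7,cvk); (18,7,cv); (18,15,cv); (18,17,cv); (19,8,cv); (19,15,cv); (19,16,cv); (20,10,cv); (20,16,cv); (20,17,cv); (21,15,cv); (21,16,cv); (21,17,cv); (25,1,cv); (25,22,cv); (25,24,cv); (26,5,cv); (26,22,cv); (26,23,cv); (27,8,cv); (27,23,cv); (27,24,cv); (28,22,cv); (28,23,cv); (28,24,cv)


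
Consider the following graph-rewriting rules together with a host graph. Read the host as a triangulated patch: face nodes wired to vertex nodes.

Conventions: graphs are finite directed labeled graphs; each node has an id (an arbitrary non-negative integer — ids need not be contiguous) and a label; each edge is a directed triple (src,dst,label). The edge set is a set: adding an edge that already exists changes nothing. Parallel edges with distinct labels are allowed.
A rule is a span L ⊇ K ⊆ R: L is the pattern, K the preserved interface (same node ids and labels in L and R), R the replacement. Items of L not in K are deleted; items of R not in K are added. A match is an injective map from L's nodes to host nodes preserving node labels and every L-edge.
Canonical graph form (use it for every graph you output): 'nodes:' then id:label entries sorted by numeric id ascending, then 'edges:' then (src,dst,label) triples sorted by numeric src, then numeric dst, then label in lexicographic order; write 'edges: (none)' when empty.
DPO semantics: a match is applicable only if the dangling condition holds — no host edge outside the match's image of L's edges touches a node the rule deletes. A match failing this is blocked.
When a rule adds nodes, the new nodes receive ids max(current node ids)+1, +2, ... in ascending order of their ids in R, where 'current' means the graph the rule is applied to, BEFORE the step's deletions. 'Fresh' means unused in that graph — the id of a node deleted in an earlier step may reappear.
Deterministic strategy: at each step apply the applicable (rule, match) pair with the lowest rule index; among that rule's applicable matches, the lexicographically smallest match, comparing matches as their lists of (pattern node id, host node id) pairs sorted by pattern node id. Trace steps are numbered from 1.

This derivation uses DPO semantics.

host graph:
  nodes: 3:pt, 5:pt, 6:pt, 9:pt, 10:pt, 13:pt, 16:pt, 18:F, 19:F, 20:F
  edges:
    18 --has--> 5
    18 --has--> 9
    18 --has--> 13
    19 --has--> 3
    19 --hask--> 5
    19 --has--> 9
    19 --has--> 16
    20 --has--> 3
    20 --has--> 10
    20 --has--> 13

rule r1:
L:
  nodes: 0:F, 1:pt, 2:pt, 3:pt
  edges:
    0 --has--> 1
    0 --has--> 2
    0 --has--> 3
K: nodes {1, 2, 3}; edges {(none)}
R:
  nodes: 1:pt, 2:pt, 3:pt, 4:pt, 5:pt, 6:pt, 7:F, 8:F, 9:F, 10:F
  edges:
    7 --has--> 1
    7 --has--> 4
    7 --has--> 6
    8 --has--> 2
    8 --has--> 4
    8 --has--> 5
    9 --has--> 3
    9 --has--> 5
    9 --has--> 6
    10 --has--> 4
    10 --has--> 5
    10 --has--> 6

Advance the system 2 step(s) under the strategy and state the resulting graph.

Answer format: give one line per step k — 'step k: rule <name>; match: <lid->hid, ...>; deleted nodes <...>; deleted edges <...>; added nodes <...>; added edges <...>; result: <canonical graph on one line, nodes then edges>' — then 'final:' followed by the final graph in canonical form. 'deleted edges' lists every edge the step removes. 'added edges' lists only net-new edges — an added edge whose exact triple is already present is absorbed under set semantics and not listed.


step 1: rule r1; match: 0->18, 1->5, 2->9, 3->13; deleted nodes 18; deleted edges (18,5,has); (18,9,has); (18,13,has); added nodes 21, 22, 23, 24, 25, 26, 27; added edges (24,5,has); (24,21,has); (24,23,has); (25,9,has); (25,21,has); (25,22,has); (26,13,has); (26,22,has); (26,23,has); (27,21,has); (27,22,has); (27,23,has); result: nodes: 3:pt, 5:pt, 6:pt, 9:pt, 10:pt, 13:pt, 16:pt, 19:F, 20:F, 21:pt, 22:pt, 23:pt, 24:F, 25:F, 26:F, 27:F edges: (19,3,has); (19,5,hask); (19,9,has); (19,16,has); (20,3,has); (20,10,has); (20,13,has); (24,5,has); (24,21,has); (24,23,has); (25,9,has); (25,21,has); (25,22,has); (26,13,has); (26,22,has); (26,23,has); (27,21,has); (27,22,has); (27,23,has)
step 2: rule r1; match: 0->20, 1->3, 2->10, 3->13; deleted nodes 20; deleted edges (20,3,has); (20,10,has); (20,13,has); added nodes 28, 29, 30, 31, 32, 33, 34; added edges (31,3,has); (31,28,has); (31,30,has); (32,10,has); (32,28,has); (32,29,has); (33,13,has); (33,29,has); (33,30,has); (34,28,has); (34,29,has); (34,30,has); result: nodes: 3:pt, 5:pt, 6:pt, 9:pt, 10:pt, 13:pt, 16:pt, 19:F, 21:pt, 22:pt, 23:pt, 24:F, 25:F, 26:F, 27:F, 28:pt, 29:pt, 30:pt, 31:F, 32:F, 33:F, 34:F edges: (19,3,has); (19,5,hask); (19,9,has); (19,16,has); (24,5,has); (24,21,has); (24,23,has); (25,9,has); (25,21,has); (25,22,has); (26,13,has); (26,22,has); (26,23,has); (27,21,has); (27,22,has); (27,23,has); (31,3,has); (31,28,has); (31,30,has); (32,10,has); (32,28,has); (32,29,has); (33,13,has); (33,29,has); (33,30,has); (34,28,has); (34,29,has); (34,30,has)
final:
nodes: 3:pt, 5:pt, 6:pt, 9:pt, 10:pt, 13:pt, 16:pt, 19:F, 21:pt, 22:pt, 23:pt, 24:F, 25:F, 26:F, 27:F, 28:pt, 29:pt, 30:pt, 31:F, 32:F, 33:F, 34:F
edges: (19,3,has); (19,5,hask); (19,9,has); (19,16,has); (24,5,has); (24,21,has); (24,23,has); (25,9,has); (25,21,has); (25,22,has); (26,13,has); (26,22,has); (26,23,has); (27,21,has); (27,22,has); (27,23,has); (31,3,has); (31,28,has); (31,30,has); (32,10,has); (32,28,has); (32,29,has); (33,13,has); (33,29,has); (33,30,has); (34,28,has); (34,29,has); (34,30,has)


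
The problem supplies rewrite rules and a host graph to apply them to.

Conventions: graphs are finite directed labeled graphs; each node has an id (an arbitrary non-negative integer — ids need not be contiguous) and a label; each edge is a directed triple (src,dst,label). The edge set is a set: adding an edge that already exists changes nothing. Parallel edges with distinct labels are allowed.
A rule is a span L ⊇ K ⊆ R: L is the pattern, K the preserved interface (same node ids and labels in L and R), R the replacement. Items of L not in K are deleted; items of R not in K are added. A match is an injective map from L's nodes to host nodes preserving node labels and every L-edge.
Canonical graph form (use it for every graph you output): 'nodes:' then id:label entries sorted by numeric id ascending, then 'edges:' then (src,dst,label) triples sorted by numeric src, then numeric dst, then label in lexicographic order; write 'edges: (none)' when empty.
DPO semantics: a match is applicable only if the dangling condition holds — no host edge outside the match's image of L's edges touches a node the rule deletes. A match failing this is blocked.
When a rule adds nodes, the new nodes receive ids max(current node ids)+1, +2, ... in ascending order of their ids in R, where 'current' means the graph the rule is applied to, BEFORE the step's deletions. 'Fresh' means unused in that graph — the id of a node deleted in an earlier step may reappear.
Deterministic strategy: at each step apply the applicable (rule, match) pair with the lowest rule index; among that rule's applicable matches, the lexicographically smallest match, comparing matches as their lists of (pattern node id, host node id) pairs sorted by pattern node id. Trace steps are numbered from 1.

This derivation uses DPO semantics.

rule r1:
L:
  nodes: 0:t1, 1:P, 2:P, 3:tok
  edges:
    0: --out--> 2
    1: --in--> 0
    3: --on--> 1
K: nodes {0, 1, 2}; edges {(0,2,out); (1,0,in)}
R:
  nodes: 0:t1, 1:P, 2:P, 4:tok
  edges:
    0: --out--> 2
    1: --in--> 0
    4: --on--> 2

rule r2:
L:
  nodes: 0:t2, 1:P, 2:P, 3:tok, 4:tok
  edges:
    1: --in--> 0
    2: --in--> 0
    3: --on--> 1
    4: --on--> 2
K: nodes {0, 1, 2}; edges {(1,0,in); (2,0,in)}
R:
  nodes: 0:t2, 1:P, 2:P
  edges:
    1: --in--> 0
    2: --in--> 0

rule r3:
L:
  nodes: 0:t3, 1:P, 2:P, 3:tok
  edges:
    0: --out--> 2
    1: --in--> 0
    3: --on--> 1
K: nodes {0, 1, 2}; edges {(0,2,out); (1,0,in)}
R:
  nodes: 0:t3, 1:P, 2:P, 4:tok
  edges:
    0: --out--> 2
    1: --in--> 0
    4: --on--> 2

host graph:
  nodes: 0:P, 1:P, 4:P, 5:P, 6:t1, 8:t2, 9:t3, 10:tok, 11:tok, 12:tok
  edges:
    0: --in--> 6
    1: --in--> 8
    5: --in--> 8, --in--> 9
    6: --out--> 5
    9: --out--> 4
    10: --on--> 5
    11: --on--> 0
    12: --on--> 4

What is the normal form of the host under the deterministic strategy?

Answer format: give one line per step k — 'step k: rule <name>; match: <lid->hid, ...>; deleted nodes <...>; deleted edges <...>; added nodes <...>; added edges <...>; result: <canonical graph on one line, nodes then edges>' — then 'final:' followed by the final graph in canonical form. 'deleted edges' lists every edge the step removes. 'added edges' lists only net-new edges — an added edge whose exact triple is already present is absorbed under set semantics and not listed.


step 1: rule r1; match: 0->6, 1->0, 2->5, 3->11; deleted nodes 11; deleted edges (11,0,on); added nodes 13; added edges (13,5,on); result: nodes: 0:P, 1:P, 4:P, 5:P, 6:t1, 8:t2, 9:t3, 10:tok, 12:tok, 13:tok edges: (0,6,in); (1,8,in); (5,8,in); (5,9,in); (6,5,out); (9,4,out); (10,5,on); (12,4,on); (13,5,on)
step 2: rule r3; match: 0->9, 1->5, 2->4, 3->10; deleted nodes 10; deleted edges (10,5,on); added nodes 14; added edges (14,4,on); result: nodes: 0:P, 1:P, 4:P, 5:P, 6:t1, 8:t2, 9:t3, 12:tok, 13:tok, 14:tok edges: (0,6,in); (1,8,in); (5,8,in); (5,9,in); (6,5,out); (9,4,out); (12,4,on); (13,5,on); (14,4,on)
step 3: rule r3; match: 0->9, 1->5, 2->4, 3->13; deleted nodes 13; deleted edges (13,5,on); added nodes 15; added edges (15,4,on); result: nodes: 0:P, 1:P, 4:P, 5:P, 6:t1, 8:t2, 9:t3, 12:tok, 14:tok, 15:tok edges: (0,6,in); (1,8,in); (5,8,in); (5,9,in); (6,5,out); (9,4,out); (12,4,on); (14,4,on); (15,4,on)
final:
nodes: 0:P, 1:P, 4:P, 5:P, 6:t1, 8:t2, 9:t3, 12:tok, 14:tok, 15:tok
edges: (0,6,in); (1,8,in); (5,8,in); (5,9,in); (6,5,out); (9,4,out); (12,4,on); (14,4,on); (15,4,on)


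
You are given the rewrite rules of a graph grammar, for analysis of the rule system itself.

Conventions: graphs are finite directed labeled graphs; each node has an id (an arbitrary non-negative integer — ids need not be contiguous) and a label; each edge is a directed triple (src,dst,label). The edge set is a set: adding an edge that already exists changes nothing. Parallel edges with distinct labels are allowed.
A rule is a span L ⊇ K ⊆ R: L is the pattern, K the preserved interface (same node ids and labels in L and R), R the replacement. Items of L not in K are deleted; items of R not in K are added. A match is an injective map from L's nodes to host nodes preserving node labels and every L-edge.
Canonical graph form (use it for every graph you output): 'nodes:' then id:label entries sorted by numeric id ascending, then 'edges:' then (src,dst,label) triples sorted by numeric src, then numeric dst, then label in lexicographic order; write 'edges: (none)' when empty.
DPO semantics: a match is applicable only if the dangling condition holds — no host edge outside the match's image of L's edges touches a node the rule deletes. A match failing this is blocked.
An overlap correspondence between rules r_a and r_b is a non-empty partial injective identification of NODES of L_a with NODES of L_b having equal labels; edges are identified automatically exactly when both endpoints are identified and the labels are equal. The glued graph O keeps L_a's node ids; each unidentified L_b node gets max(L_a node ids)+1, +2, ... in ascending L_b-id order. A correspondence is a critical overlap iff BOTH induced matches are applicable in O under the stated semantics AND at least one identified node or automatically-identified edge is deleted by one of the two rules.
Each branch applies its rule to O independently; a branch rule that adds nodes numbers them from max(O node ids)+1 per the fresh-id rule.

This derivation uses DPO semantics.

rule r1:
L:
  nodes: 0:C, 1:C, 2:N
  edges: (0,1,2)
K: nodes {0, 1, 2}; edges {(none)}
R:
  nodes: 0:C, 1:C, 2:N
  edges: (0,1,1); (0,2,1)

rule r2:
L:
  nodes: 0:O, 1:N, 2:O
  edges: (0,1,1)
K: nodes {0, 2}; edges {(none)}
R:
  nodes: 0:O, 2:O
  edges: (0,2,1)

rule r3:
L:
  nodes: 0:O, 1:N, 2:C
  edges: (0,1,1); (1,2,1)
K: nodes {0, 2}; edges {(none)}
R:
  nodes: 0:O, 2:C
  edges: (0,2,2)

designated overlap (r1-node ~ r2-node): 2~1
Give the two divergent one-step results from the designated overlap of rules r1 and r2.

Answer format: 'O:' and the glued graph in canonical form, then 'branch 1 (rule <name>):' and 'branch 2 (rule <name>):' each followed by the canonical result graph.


O:
nodes: 0:C, 1:C, 2:N, 3:O, 4:O
edges: (0,1,2); (3,2,1)
branch 1 (rule r1):
nodes: 0:C, 1:C, 2:N, 3:O, 4:O
edges: (0,1,1); (0,2,1); (3,2,1)
branch 2 (rule r2):
nodes: 0:C, 1:C, 3:O, 4:O
edges: (0,1,2); (3,4,1)


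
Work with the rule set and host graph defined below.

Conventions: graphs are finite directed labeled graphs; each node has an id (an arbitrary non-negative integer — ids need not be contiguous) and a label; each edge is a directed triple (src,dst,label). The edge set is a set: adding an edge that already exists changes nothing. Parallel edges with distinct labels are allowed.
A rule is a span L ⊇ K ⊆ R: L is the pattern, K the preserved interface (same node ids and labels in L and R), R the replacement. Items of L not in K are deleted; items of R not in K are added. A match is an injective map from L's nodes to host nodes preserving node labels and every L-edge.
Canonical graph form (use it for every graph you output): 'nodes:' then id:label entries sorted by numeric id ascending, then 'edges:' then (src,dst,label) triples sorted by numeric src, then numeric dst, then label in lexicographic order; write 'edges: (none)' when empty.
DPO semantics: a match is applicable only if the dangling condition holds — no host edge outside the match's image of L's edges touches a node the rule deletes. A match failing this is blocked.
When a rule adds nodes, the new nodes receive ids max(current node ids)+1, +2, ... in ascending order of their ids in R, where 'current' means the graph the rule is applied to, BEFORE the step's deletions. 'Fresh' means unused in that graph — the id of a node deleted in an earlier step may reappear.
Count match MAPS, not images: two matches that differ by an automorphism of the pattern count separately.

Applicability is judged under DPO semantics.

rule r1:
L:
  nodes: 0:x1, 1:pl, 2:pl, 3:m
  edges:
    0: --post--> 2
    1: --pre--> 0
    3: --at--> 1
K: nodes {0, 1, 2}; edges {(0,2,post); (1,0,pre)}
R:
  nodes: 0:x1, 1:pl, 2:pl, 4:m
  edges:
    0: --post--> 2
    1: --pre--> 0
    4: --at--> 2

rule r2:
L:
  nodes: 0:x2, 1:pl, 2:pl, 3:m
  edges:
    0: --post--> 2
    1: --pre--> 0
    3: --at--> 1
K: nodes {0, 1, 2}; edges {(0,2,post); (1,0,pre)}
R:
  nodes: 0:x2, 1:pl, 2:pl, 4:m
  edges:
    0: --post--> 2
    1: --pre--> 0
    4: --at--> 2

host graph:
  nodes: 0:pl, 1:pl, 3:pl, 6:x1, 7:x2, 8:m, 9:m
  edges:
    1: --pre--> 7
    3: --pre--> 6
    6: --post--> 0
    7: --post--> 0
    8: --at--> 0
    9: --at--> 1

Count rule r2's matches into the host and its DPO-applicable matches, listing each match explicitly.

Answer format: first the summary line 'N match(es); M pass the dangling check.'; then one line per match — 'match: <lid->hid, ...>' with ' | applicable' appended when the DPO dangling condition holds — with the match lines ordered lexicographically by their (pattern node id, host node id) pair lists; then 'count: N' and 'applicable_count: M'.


1 match(es); 1 pass the dangling check.
match: 0->7, 1->1, 2->0, 3->9 | applicable
count: 1
applicable_count: 1


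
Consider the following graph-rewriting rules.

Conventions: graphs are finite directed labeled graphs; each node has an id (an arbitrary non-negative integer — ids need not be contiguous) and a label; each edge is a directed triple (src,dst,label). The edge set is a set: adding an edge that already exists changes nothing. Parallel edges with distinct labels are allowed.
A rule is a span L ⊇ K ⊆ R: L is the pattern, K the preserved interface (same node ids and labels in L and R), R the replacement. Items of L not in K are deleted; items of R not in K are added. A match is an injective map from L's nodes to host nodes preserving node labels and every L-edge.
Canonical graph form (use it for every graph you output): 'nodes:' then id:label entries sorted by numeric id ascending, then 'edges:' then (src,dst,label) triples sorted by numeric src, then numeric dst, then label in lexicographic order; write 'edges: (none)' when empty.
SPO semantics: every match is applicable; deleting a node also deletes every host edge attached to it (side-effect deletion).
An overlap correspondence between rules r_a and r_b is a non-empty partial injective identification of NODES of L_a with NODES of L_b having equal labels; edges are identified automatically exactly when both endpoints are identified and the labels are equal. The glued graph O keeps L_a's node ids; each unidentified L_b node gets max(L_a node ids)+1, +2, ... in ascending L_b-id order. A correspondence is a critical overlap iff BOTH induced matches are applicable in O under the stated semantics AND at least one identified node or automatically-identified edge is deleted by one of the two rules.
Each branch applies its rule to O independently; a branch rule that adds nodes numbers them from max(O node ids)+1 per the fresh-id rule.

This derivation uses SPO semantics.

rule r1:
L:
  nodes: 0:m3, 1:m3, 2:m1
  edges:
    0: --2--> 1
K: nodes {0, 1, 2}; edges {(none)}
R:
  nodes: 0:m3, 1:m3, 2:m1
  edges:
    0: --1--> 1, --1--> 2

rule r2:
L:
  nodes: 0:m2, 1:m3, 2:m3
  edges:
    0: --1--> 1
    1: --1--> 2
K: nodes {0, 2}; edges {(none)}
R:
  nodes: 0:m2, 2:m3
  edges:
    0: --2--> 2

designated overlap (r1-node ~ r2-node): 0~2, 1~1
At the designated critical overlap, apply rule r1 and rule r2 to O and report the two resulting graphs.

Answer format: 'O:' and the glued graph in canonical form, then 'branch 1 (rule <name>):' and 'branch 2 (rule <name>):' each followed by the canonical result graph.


O:
nodes: 0:m3, 1:m3, 2:m1, 3:m2
edges: (0,1,2); (1,0,1); (3,1,1)
branch 1 (rule r1):
nodes: 0:m3, 1:m3, 2:m1, 3:m2
edges: (0,1,1); (0,2,1); (1,0,1); (3,1,1)
branch 2 (rule r2):
nodes: 0:m3, 2:m1, 3:m2
edges: (3,0,2)


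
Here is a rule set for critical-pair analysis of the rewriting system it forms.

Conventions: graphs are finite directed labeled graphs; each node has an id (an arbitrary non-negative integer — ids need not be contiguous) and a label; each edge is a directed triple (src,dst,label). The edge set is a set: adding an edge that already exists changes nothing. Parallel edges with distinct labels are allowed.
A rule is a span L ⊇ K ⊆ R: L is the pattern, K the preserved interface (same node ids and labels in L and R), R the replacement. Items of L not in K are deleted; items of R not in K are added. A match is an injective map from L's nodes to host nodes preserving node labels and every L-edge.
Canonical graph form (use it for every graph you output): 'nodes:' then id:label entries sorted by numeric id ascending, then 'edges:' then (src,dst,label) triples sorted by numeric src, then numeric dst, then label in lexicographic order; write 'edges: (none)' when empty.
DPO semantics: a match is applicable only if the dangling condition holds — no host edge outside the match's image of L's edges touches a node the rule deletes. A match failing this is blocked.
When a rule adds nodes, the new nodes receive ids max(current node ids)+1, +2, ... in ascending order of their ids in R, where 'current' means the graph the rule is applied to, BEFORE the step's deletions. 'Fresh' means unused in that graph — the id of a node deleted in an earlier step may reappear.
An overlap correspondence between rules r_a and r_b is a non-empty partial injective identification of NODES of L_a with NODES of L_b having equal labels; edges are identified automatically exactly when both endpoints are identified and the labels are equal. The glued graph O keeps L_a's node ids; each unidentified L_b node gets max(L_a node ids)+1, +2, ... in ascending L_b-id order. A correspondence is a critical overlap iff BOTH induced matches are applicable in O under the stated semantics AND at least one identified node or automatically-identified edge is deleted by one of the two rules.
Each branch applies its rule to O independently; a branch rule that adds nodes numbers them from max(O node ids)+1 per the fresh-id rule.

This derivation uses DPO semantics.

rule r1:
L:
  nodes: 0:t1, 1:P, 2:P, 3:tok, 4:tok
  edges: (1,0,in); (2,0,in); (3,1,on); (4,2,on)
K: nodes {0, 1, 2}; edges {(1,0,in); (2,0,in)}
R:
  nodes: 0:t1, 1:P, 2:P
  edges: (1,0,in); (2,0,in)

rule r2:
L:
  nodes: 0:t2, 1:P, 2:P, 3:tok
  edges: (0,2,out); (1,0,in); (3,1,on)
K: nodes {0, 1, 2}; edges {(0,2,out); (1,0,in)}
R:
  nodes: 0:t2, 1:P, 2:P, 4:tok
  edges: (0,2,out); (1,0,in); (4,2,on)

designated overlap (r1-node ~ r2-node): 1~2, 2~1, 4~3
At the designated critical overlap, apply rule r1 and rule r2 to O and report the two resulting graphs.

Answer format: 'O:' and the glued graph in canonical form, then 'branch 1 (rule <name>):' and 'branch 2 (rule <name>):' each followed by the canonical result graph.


O:
nodes: 0:t1, 1:P, 2:P, 3:tok, 4:tok, 5:t2
edges: (1,0,in); (2,0,in); (2,5,in); (3,1,on); (4,2,on); (5,1,out)
branch 1 (rule r1):
nodes: 0:t1, 1:P, 2:P, 5:t2
edges: (1,0,in); (2,0,in); (2,5,in); (5,1,out)
branch 2 (rule r2):
nodes: 0:t1, 1:P, 2:P, 3:tok, 5:t2, 6:tok
edges: (1,0,in); (2,0,in); (2,5,in); (3,1,on); (5,1,out); (6,1,on)


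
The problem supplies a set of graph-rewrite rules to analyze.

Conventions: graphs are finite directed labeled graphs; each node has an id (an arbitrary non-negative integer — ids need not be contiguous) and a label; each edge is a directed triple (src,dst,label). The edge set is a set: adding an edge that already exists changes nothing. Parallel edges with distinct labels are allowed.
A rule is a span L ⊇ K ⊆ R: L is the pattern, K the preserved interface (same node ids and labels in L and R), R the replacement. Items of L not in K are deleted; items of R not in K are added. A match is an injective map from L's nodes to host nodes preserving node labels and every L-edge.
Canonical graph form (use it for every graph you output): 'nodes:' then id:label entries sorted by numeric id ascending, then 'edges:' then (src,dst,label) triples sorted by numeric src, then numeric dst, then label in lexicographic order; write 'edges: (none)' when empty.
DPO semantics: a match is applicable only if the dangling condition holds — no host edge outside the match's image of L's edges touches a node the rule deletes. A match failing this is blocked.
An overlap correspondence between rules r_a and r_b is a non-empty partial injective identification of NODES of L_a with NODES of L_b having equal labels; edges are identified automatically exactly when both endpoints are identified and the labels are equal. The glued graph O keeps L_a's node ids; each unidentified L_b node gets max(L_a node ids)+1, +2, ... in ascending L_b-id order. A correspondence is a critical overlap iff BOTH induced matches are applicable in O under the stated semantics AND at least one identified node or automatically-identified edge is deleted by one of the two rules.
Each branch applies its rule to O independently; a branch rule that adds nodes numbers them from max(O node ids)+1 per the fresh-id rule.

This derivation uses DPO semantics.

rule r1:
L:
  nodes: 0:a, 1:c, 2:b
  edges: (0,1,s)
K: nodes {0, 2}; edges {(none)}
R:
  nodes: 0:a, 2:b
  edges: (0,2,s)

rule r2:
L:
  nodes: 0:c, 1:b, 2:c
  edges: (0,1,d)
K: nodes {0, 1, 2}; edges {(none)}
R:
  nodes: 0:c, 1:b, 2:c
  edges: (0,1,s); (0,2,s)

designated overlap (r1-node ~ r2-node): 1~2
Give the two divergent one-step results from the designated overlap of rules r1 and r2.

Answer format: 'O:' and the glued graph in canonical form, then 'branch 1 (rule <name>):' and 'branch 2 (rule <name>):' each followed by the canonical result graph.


O:
nodes: 0:a, 1:c, 2:b, 3:c, 4:b
edges: (0,1,s); (3,4,d)
branch 1 (rule r1):
nodes: 0:a, 2:b, 3:c, 4:b
edges: (0,2,s); (3,4,d)
branch 2 (rule r2):
nodes: 0:a, 1:c, 2:b, 3:c, 4:b
edges: (0,1,s); (3,1,s); (3,4,s)


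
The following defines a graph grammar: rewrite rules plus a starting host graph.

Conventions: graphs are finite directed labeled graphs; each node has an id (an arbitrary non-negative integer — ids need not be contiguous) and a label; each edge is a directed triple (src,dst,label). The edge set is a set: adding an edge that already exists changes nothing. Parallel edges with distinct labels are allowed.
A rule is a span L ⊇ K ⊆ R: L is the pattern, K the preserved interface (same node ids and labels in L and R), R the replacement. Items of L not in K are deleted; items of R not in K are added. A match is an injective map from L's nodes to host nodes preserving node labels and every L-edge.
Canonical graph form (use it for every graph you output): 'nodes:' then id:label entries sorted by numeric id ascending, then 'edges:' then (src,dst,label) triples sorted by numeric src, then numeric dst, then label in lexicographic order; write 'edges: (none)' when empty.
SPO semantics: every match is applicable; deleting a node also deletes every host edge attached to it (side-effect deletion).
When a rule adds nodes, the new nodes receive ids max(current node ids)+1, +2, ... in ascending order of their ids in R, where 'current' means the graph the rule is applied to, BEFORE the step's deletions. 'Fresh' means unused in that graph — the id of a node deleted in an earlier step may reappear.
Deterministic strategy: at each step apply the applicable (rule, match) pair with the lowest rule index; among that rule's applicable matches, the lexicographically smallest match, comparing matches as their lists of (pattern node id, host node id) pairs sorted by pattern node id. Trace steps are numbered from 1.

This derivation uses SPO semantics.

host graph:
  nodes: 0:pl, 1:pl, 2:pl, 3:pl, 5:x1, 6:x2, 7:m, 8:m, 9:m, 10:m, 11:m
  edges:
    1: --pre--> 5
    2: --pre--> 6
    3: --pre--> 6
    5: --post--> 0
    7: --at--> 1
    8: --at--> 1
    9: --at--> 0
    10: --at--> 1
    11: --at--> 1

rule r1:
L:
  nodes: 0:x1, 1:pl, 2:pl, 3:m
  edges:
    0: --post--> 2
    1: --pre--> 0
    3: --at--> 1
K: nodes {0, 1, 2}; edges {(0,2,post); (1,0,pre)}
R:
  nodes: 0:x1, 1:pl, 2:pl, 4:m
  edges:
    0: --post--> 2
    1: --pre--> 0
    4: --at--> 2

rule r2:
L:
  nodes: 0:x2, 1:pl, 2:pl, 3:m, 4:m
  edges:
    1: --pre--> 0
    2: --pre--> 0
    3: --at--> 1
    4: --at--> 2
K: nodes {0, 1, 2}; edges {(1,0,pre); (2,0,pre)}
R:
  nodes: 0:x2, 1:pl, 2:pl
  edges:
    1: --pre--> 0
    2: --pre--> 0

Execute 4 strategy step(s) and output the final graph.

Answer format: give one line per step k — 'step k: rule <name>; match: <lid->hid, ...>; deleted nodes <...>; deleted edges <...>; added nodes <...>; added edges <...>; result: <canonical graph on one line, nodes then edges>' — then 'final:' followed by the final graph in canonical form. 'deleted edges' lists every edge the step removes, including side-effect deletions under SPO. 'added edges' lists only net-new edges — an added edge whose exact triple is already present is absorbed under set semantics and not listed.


step 1: rule r1; match: 0->5, 1->1, 2->0, 3->7; deleted nodes 7; deleted edges (7,1,at); added nodes 12; added edges (12,0,at); result: nodes: 0:pl, 1:pl, 2:pl, 3:pl, 5:x1, 6:x2, 8:m, 9:m, 10:m, 11:m, 12:m edges: (1,5,pre); (2,6,pre); (3,6,pre); (5,0,post); (8,1,at); (9,0,at); (10,1,at); (11,1,at); (12,0,at)
step 2: rule r1; match: 0->5, 1->1, 2->0, 3->8; deleted nodes 8; deleted edges (8,1,at); added nodes 13; added edges (13,0,at); result: nodes: 0:pl, 1:pl, 2:pl, 3:pl, 5:x1, 6:x2, 9:m, 10:m, 11:m, 12:m, 13:m edges: (1,5,pre); (2,6,pre); (3,6,pre); (5,0,post); (9,0,at); (10,1,at); (11,1,at); (12,0,at); (13,0,at)
step 3: rule r1; match: 0->5, 1->1, 2->0, 3->10; deleted nodes 10; deleted edges (10,1,at); added nodes 14; added edges (14,0,at); result: nodes: 0:pl, 1:pl, 2:pl, 3:pl, 5:x1, 6:x2, 9:m, 11:m, 12:m, 13:m, 14:m edges: (1,5,pre); (2,6,pre); (3,6,pre); (5,0,post); (9,0,at); (11,1,at); (12,0,at); (13,0,at); (14,0,at)
step 4: rule r1; match: 0->5, 1->1, 2->0, 3->11; deleted nodes 11; deleted edges (11,1,at); added nodes 15; added edges (15,0,at); result: nodes: 0:pl, 1:pl, 2:pl, 3:pl, 5:x1, 6:x2, 9:m, 12:m, 13:m, 14:m, 15:m edges: (1,5,pre); (2,6,pre); (3,6,pre); (5,0,post); (9,0,at); (12,0,at); (13,0,at); (14,0,at); (15,0,at)
final:
nodes: 0:pl, 1:pl, 2:pl, 3:pl, 5:x1, 6:x2, 9:m, 12:m, 13:m, 14:m, 15:m
edges: (1,5,pre); (2,6,pre); (3,6,pre); (5,0,post); (9,0,at); (12,0,at); (13,0,at); (14,0,at); (15,0,at)


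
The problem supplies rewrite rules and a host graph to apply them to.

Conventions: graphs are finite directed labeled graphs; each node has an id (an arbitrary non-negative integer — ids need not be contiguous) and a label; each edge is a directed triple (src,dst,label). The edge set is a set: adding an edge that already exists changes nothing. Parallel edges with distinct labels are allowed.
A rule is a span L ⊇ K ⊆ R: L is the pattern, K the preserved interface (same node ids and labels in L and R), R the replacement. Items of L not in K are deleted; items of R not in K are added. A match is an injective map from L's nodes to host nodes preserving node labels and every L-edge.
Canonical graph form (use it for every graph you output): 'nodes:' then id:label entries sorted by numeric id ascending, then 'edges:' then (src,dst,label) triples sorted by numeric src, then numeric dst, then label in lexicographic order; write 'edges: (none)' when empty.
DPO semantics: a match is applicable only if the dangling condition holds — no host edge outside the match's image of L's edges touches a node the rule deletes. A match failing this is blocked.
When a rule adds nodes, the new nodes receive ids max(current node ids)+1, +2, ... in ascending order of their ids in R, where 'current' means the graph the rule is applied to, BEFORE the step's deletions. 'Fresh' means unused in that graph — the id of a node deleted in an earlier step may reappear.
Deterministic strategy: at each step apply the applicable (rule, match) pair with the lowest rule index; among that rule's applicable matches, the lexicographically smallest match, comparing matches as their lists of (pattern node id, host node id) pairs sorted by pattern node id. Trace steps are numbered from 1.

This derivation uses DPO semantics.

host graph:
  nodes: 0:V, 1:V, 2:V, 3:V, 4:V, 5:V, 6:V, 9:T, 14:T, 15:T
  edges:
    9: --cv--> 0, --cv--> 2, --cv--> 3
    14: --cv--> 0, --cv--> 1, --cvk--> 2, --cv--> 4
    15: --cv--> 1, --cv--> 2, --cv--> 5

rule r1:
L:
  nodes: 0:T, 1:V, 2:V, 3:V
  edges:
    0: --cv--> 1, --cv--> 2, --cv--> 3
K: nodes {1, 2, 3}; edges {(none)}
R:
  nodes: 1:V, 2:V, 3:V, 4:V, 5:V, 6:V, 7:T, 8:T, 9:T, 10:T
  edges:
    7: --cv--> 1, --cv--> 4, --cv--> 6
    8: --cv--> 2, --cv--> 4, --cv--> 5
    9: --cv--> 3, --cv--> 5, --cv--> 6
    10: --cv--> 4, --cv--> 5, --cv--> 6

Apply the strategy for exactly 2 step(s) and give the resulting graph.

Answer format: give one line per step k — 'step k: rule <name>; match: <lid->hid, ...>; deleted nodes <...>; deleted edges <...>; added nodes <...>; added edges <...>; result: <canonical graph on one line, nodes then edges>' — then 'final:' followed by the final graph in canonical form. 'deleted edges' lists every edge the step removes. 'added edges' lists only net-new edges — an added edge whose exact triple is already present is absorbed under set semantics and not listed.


step 1: rule r1; match: 0->9, 1->0, 2->2, 3->3; deleted nodes 9; deleted edges (9,0,cv); (9,2,cv); (9,3,cv); added nodes 16, 17, 18, 19, 20, 21, 22; added edges (19,0,cv); (19,16,cv); (19,18,cv); (20,2,cv); (20,16,cv); (20,17,cv); (21,3,cv); (21,17,cv); (21,18,cv); (22,16,cv); (22,17,cv); (22,18,cv); result: nodes: 0:V, 1:V, 2:V, 3:V, 4:V, 5:V, 6:V, 14:T, 15:T, 16:V, 17:V, 18:V, 19:T, 20:T, 21:T, 22:T edges: (14,0,cv); (14,1,cv); (14,2,cvk); (14,4,cv); (15,1,cv); (15,2,cv); (15,5,cv); (19,0,cv); (19,16,cv); (19,18,cv); (20,2,cv); (20,16,cv); (20,17,cv); (21,3,cv); (21,17,cv); (21,18,cv); (22,16,cv); (22,17,cv); (22,18,cv)
step 2: rule r1; match: 0->15, 1->1, 2->2, 3->5; deleted nodes 15; deleted edges (15,1,cv); (15,2,cv); (15,5,cv); added nodes 23, 24, 25, 26, 27, 28, 29; added edges (26,1,cv); (26,23,cv); (26,25,cv); (27,2,cv); (27,23,cv); (27,24,cv); (28,5,cv); (28,24,cv); (28,25,cv); (29,23,cv); (29,24,cv); (29,25,cv); result: nodes: 0:V, 1:V, 2:V, 3:V, 4:V, 5:V, 6:V, 14:T, 16:V, 17:V, 18:V, 19:T, 20:T, 21:T, 22:T, 23:V, 24:V, 25:V, 26:T, 27:T, 28:T, 29:T edges: (14,0,cv); (14,1,cv); (14,2,cvk); (14,4,cv); (19,0,cv); (19,16,cv); (19,18,cv); (20,2,cv); (20,16,cv); (20,17,cv); (21,3,cv); (21,17,cv); (21,18,cv); (22,16,cv); (22,17,cv); (22,18,cv); (26,1,cv); (26,23,cv); (26,25,cv); (27,2,cv); (27,23,cv); (27,24,cv); (28,5,cv); (28,24,cv); (28,25,cv); (29,23,cv); (29,24,cv); (29,25,cv)
final:
nodes: 0:V, 1:V, 2:V, 3:V, 4:V, 5:V, 6:V, 14:T, 16:V, 17:V, 18:V, 19:T, 20:T, 21:T, 22:T, 23:V, 24:V, 25:V, 26:T, 27:T, 28:T, 29:T
edges: (14,0,cv); (14,1,cv); (14,2,cvk); (14,4,cv); (19,0,cv); (19,16,cv); (19,18,cv); (20,2,cv); (20,16,cv); (20,17,cv); (21,3,cv); (21,17,cv); (21,18,cv); (22,16,cv); (22,17,cv); (22,18,cv); (26,1,cv); (26,23,cv); (26,25,cv); (27,2,cv); (27,23,cv); (27,24,cv); (28,5,cv); (28,24,cv); (28,25,cv); (29,23,cv); (29,24,cv); (29,25,cv)


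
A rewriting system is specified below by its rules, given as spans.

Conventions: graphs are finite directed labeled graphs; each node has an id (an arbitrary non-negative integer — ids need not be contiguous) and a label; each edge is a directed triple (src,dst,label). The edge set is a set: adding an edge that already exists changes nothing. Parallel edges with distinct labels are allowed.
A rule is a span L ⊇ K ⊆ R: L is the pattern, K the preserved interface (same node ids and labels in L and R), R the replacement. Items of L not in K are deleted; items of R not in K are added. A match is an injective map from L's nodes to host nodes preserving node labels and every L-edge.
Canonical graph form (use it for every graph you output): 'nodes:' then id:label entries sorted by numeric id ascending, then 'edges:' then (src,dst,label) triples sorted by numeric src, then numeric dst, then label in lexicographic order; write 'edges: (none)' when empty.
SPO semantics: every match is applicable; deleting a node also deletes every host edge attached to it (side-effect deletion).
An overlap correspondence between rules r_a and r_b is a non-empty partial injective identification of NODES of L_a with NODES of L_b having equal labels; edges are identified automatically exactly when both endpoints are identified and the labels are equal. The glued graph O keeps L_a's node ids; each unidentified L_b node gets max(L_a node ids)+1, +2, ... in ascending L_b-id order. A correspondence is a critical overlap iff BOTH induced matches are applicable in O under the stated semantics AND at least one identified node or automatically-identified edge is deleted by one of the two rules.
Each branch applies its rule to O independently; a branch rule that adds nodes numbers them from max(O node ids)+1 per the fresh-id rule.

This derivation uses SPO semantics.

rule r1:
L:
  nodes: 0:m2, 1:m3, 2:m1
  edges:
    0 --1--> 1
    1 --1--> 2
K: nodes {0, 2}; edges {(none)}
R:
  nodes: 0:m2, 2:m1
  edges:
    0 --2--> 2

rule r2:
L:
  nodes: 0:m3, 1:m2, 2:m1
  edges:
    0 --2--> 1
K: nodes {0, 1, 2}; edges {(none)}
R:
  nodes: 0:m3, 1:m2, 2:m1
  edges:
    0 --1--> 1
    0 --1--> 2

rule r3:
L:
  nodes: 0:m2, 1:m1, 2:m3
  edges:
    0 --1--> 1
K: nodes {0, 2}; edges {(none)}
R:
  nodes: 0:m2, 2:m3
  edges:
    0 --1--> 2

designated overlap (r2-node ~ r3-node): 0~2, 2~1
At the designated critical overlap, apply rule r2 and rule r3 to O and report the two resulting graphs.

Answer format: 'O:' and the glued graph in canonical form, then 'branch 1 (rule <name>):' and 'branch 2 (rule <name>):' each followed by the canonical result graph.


O:
nodes: 0:m3, 1:m2, 2:m1, 3:m2
edges: (0,1,2); (3,2,1)
branch 1 (rule r2):
nodes: 0:m3, 1:m2, 2:m1, 3:m2
edges: (0,1,1); (0,2,1); (3,2,1)
branch 2 (rule r3):
nodes: 0:m3, 1:m2, 3:m2
edges: (0,1,2); (3,0,1)
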